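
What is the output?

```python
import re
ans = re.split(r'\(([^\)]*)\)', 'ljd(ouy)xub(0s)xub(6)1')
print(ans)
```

['ljd', 'ouy', 'xub', '0s', 'xub', '6', '1']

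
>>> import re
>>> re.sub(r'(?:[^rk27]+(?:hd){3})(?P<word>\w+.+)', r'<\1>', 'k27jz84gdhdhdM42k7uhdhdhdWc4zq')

Pattern: one or more of any character except [rk27], then the literal 'hd' repeated 3 times (non-capturing group); then one or more of a word character, then one or more of any character (captured as 'word').
Matches: at [18:30] → 'uhdhdhdWc4zq'.
`\1` in the replacement pulls in group 1's text for each match.

'k27jz84gdhdhdM42k7<Wc4zq>'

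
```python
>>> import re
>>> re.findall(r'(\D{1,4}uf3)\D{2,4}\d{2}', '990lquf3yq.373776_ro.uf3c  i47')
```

Pattern: 1 to 4 of a non-digit, then the literal 'uf3' (captured); then 2 to 4 of a non-digit, then exactly 2 of a digit.
Matches: at [3:13] match 'lquf3yq.37', group 1 = 'lquf3'; at [17:30] match '_ro.uf3c  i47', group 1 = '_ro.uf3'.
With a single group, `findall` returns only what that group captured — 2 items.

['lquf3', '_ro.uf3']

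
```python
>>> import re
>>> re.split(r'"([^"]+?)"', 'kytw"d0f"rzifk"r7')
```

Matches to split on: at [4:9] → '"d0f"'.
Because the pattern has a capturing group, `split` also inserts each captured text between the pieces.

['kytw', 'd0f', 'rzifk"r7']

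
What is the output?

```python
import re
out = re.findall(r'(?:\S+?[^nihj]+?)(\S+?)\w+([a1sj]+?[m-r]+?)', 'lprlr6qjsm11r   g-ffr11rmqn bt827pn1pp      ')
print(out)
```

[('r', '1r'), ('f', '1r'), ('b', '1p')]

The pattern matches one or more of a non-whitespace character (lazy), then one or more of any character except [nihj] (lazy) (non-capturing group); then one or more of a non-whitespace character (lazy) (captured); then one or more of a word character; then one or more of one of [a1sj] (lazy), then one or more of a character in [m-r] (lazy) (captured).
The `?` after the quantifier makes it lazy — it takes as little as possible before letting the rest of the pattern try.
Walking the string: at [0:13] match 'lprlr6qjsm11r', groups = ('r', '1r'); at [16:24] match 'g-ffr11r', groups = ('f', '1r'); at [24:37] match 'mqn bt827pn1p', groups = ('b', '1p').
With 2 capturing groups, `findall` returns a 2-tuple per match.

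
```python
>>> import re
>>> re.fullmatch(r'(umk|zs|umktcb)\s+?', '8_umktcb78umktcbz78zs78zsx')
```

None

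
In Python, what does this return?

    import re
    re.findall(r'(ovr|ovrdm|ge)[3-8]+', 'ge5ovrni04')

['ge']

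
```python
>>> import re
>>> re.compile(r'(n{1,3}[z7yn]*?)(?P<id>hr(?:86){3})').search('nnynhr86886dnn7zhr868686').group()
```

'nn7zhr868686'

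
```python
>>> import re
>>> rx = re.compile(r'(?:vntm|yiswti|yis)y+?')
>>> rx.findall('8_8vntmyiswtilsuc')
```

['vntmy']

No capturing groups, so `findall` returns the 1 full match string.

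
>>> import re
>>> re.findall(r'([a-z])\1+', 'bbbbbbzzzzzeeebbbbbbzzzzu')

['b', 'z', 'e', 'b', 'z']

`\1` has to match the exact text group 1 already captured.
Because there's exactly one group, `findall` drops the full match and keeps group 1 from each hit.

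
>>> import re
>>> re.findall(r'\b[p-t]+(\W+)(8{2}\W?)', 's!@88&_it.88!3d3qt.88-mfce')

[('!@', '88&')]

2 groups means the one result is a tuple of 2 captured strings — 1 here.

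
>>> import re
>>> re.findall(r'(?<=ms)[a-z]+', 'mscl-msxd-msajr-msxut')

The `(?=…)`/`(?<=…)` assertion just peeks at neighbouring text; it doesn't advance the match position.
Walking the string: at [2:4] → 'cl'; at [7:9] → 'xd'; at [12:15] → 'ajr'; at [18:21] → 'xut'.
No capturing groups, so `findall` returns the 4 full match strings.

['cl', 'xd', 'ajr', 'xut']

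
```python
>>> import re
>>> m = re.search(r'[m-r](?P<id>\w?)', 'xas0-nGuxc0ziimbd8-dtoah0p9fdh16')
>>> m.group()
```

This matches a character in [m-r]; then optionally a word character (captured as 'id').
`search` walks the string left to right and returns the first match it finds.
The match spans [5:7] → 'nG'.
Captured: group 1 = 'G'.

'nG'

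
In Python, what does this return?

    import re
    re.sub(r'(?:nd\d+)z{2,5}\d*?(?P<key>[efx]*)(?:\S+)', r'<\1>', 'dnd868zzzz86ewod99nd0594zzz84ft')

This matches the literal 'nd', then one or more of a digit (non-capturing group); then 2 to 5 of the literal 'z', then zero or more of a digit (lazy); then zero or more of one of [efx] (captured as 'key'); then one or more of a non-whitespace character (non-capturing group).
Matches: at [1:31] → 'nd868zzzz86ewod99nd0594zzz84ft'.
The replacement refers to a captured group, so each match is rewritten using its own captured text.

'd<>'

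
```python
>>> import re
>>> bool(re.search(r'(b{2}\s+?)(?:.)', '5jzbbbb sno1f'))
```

Pattern: exactly 2 of a literal 'b', then one or more of whitespace (lazy) (captured); then any character (non-capturing group).
`re.search` scans for the first position where the pattern succeeds.
The match spans [5:9] → 'bb s'.
Captured: group 1 = 'bb '.

True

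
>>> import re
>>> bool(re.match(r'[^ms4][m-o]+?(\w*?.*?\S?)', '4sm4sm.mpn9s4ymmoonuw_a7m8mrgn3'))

False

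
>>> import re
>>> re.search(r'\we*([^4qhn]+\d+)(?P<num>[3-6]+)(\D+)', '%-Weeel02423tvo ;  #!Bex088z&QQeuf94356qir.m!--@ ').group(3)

'tvo ;  #!Bex'

The match spans [2:24] → 'Weeel02423tvo ;  #!Bex'.
Captured: group 1 = 'l0242', group 2 = '3', group 3 = 'tvo ;  #!Bex'.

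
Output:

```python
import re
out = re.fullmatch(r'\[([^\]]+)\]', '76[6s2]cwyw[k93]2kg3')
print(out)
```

None

`re.fullmatch` is like wrapping the pattern in `^…$` (in single-line mode).
Here the string isn't matched end-to-end, so the call returns None.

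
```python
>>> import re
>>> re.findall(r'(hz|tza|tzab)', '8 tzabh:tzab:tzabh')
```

Alternation isn't longest-match — the leftmost alternative that fits at this position is chosen.
Walking the string: at [2:5] match 'tza', group 1 = 'tza'; at [8:11] match 'tza', group 1 = 'tza'; at [13:16] match 'tza', group 1 = 'tza'.
`findall` collects group 1 from each match (3 total).

['tza', 'tza', 'tza']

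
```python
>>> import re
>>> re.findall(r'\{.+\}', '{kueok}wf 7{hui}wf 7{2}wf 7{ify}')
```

['{kueok}wf 7{hui}wf 7{2}wf 7{ify}']

With no groups in the pattern, `findall` gives back each whole match — 1 here.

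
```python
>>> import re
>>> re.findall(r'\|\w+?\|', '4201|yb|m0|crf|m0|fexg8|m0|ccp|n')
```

Walking the string: at [4:8] → '|yb|'; at [10:15] → '|crf|'; at [17:24] → '|fexg8|'; at [26:31] → '|ccp|'.
With no groups in the pattern, `findall` gives back each whole match — 4 here.

['|yb|', '|crf|', '|fexg8|', '|ccp|']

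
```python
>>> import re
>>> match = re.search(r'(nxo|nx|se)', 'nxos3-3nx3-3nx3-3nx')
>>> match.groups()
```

The match spans [0:3] → 'nxo'.
Captured: group 1 = 'nxo'.

('nxo',)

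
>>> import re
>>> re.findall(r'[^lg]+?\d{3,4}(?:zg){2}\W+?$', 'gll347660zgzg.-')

['347660zgzg.-']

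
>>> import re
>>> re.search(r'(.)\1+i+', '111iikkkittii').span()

(0, 5)

`\1` has to match the exact text group 1 already captured.
The match spans [0:5] → '111ii'.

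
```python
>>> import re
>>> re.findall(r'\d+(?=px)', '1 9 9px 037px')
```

['9', '037']

The lookaround is zero-width — it requires the adjacent text to match without consuming it, so the asserted text isn't part of the match.
With no groups in the pattern, `findall` gives back each whole match — 2 here.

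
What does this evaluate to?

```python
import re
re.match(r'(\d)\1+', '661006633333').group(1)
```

`\1` has to match the exact text group 1 already captured.
`re.match` only tries the pattern at the start of the string.
The match spans [0:2] → '66'.
Captured: group 1 = '6'.

'6'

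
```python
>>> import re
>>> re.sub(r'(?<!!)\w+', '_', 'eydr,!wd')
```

'_,!w_'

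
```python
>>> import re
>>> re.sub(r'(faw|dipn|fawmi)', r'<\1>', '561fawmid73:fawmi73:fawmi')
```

'561<faw>mid73:<faw>mi73:<faw>mi'

The regex engine tests alternatives in the order written; an earlier branch that matches wins even if a later one would match more.
Matches: at [3:6] → 'faw'; at [12:15] → 'faw'; at [20:23] → 'faw'.
`\1` in the replacement pulls in group 1's text for each match.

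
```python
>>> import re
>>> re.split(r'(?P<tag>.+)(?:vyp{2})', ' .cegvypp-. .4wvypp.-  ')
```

Because the pattern has a capturing group, `split` also inserts each captured text between the pieces.

['', ' .cegvypp-. .4w', '.-  ']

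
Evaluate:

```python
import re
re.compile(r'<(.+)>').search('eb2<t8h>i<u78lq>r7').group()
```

The match spans [3:16] → '<t8h>i<u78lq>'.

'<t8h>i<u78lq>'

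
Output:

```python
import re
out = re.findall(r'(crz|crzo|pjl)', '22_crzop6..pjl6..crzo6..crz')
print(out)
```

Branches in `(...|...)` are attempted left-to-right; the first branch that allows the whole pattern to succeed is taken.
Walking the string: at [3:6] match 'crz', group 1 = 'crz'; at [11:14] match 'pjl', group 1 = 'pjl'; at [17:20] match 'crz', group 1 = 'crz'; at [24:27] match 'crz', group 1 = 'crz'.
`findall` collects group 1 from each match (4 total).

['crz', 'pjl', 'crz', 'crz']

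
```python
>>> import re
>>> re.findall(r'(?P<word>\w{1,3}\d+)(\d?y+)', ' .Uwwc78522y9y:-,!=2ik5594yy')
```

[('wwc78522', 'y'), ('2ik5594', 'yy')]

Pattern: 1 to 3 of a word character, then one or more of a digit (captured as 'word'); then optionally a digit, then one or more of the literal 'y' (captured).
2 groups means each result is a tuple of 2 captured strings — 2 here.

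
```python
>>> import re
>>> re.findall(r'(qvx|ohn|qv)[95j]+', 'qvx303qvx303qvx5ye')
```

Scanning left to right: at [12:16] match 'qvx5', group 1 = 'qvx'.
With a single group, `findall` returns only what that group captured — 1 item.

['qvx']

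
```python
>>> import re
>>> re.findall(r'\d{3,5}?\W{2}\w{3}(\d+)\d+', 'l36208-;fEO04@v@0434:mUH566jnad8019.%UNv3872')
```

One capturing group, so `findall` returns just the captured substring from each match — 2 in all.

['0', '387']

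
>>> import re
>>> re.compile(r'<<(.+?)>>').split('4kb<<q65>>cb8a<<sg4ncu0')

Because the pattern has a capturing group, `split` also inserts each captured text between the pieces.

['4kb', 'q65', 'cb8a<<sg4ncu0']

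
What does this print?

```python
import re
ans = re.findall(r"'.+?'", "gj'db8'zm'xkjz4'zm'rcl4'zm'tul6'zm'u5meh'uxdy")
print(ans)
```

Matches: at [2:7] → "'db8'"; at [9:16] → "'xkjz4'"; at [18:24] → "'rcl4'"; at [26:32] → "'tul6'"; at [34:41] → "'u5meh'".
With no groups in the pattern, `findall` gives back each whole match — 5 here.

["'db8'", "'xkjz4'", "'rcl4'", "'tul6'", "'u5meh'"]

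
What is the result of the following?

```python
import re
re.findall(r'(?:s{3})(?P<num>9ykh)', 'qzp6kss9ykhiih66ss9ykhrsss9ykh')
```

Pattern: exactly 3 of a literal 's' (non-capturing group); then the literal '9y', then the literal 'kh' (captured as 'num').
With a single group, `findall` returns only what that group captured — 1 item.

['9ykh']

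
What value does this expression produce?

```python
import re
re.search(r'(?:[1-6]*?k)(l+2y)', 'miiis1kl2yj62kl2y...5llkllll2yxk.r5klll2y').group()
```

'1kl2y'

Pattern: zero or more of a character in [1-6] (lazy), then a literal 'k' (non-capturing group); then one or more of a literal 'l', then the literal '2y' (captured).
The match spans [5:10] → '1kl2y'.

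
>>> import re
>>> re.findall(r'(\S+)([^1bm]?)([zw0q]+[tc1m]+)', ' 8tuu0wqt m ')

Pattern: one or more of a non-whitespace character (captured); then optionally any character except [1bm] (captured); then one or more of one of [zw0q], then one or more of one of [tc1m] (captured).
Matches: at [1:9] match '8tuu0wqt', groups = ('8tuu0w', '', 'qt').
With 3 capturing groups, `findall` returns a 3-tuple per match.

[('8tuu0w', '', 'qt')]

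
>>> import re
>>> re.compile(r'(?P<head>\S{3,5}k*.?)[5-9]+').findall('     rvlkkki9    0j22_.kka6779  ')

The pattern matches 3 to 5 of a non-whitespace character, then zero or more of a literal 'k', then optionally any character (captured as 'head'); then one or more of a character in [5-9].
One capturing group, so `findall` returns just the captured substring from each match — 2 in all.

['rvlkkki', 'j22_.kka']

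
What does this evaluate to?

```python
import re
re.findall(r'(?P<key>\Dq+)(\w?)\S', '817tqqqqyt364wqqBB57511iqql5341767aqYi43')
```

Pattern: a non-digit, then one or more of the literal 'q' (captured as 'key'); then optionally a word character (captured); then a non-whitespace character.
Walking the string: at [3:10] match 'tqqqqyt', groups = ('tqqqq', 'y'); at [13:18] match 'wqqBB', groups = ('wqq', 'B'); at [23:28] match 'iqql5', groups = ('iqq', 'l'); at [34:38] match 'aqYi', groups = ('aq', 'Y').
2 groups means each result is a tuple of 2 captured strings — 4 here.

[('tqqqq', 'y'), ('wqq', 'B'), ('iqq', 'l'), ('aq', 'Y')]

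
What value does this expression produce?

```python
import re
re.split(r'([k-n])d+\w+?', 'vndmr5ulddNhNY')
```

This matches a character in [k-n] (captured); then one or more of a literal 'd'; then one or more of a word character (lazy).
Lazy quantifiers expand one character at a time until the remainder of the pattern can match.
Matches to split on: at [1:4] → 'ndm'; at [7:11] → 'lddN'.
`re.split` interleaves the captured-group text with the surrounding fragments.

['v', 'n', 'r5u', 'l', 'hNY']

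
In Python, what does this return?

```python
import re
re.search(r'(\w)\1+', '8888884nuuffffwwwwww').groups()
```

The backreference `\1` re-matches whatever the first group consumed, character for character.
Unlike `match`, `search` isn't anchored — it looks for the pattern anywhere in the string.
The match spans [0:6] → '888888'.
Captured: group 1 = '8'.

('8',)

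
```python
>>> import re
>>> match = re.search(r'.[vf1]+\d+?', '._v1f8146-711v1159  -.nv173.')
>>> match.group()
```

This matches any character; then one or more of one of [vf1]; then one or more of a digit (lazy).
Unlike `match`, `search` isn't anchored — it looks for the pattern anywhere in the string.
The match spans [1:6] → '_v1f8'.

'_v1f8'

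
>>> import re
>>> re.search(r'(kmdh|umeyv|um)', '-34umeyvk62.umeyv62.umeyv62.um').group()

'umeyv'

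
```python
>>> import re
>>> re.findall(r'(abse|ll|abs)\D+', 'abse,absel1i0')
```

['abse']

Alternation tries branches left to right and keeps the first one that lets the overall match succeed at that position.
Scanning left to right: at [0:10] match 'abse,absel', group 1 = 'abse'.
Because there's exactly one group, `findall` drops the full match and keeps group 1 from the one hit.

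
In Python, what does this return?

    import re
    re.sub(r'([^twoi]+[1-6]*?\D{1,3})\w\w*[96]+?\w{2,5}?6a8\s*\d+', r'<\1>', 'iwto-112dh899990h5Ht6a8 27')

'iwto<-112dh>'

This matches one or more of any character except [twoi], then zero or more of a character in [1-6] (lazy), then 1 to 3 of a non-digit (captured); then a word character, then zero or more of a word character; then one or more of one of [96] (lazy); then 2 to 5 of a word character (lazy), then the literal '6a8', then zero or more of whitespace; then one or more of a digit.
Matches: at [4:26] → '-112dh899990h5Ht6a8 27'.
Each match is replaced using the text its own group 1 captured.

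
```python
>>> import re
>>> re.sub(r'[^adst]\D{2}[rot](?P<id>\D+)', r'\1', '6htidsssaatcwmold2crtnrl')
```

'6htidsssaatldnrl'

Each match is replaced using the text its own group 1 captured.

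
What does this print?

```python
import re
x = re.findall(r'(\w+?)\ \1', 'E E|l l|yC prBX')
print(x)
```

After group 1 captures some text, `\1` only succeeds where that same text appears again.
Scanning left to right: at [0:3] match 'E E', group 1 = 'E'; at [4:7] match 'l l', group 1 = 'l'.
One capturing group, so `findall` returns just the captured substring from each match — 2 in all.

['E', 'l']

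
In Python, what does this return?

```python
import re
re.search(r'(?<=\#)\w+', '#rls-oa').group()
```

'rls'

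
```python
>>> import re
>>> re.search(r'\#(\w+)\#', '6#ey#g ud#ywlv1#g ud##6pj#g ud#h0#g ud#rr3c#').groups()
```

`re.search` scans for the first position where the pattern succeeds.
The match spans [1:5] → '#ey#'.
Captured: group 1 = 'ey'.

('ey',)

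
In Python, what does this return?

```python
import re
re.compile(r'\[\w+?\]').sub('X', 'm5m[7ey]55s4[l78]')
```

'm5mX55s4X'

Matches: at [3:8] → '[7ey]'; at [12:17] → '[l78]'.
Every occurrence is swapped for 'X'.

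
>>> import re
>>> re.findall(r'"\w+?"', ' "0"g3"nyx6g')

['"0"']

Walking the string: at [1:4] → '"0"'.
With no groups in the pattern, `findall` gives back each whole match — 1 here.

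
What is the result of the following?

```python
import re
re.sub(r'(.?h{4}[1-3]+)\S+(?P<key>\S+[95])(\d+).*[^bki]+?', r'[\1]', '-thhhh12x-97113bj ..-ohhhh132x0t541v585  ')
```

Pattern: optionally any character, then exactly 4 of the literal 'h', then one or more of a character in [1-3] (captured); then one or more of a non-whitespace character; then one or more of a non-whitespace character, then one of [95] (captured as 'key'); then one or more of a digit (captured); then zero or more of any character, then one or more of any character except [bki] (lazy).
Matches: at [1:41] → 'thhhh12x-97113bj ..-ohhhh132x0t541v585  '.
Each match is replaced using the text its own group 1 captured.

'-[thhhh12]'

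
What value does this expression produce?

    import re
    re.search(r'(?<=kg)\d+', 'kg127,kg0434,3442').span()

The positive lookaround only admits positions where the adjacent text matches; those characters stay outside the span.
The match spans [2:5] → '127'.

(2, 5)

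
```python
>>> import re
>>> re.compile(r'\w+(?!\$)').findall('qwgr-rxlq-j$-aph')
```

A negative assertion filters positions out without eating any characters.
Matches: at [0:4] → 'qwgr'; at [5:9] → 'rxlq'; at [13:16] → 'aph'.
Since nothing is captured, `findall` lists the 3 matched substrings directly.

['qwgr', 'rxlq', 'aph']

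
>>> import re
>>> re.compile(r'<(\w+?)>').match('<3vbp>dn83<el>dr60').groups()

With `match`, the pattern is implicitly anchored at the beginning.
The match spans [0:6] → '<3vbp>'.
Captured: group 1 = '3vbp'.

('3vbp',)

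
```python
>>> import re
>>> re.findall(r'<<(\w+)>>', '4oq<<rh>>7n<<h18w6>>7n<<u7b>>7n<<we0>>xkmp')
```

With a single group, `findall` returns only what that group captured — 4 items.

['rh', 'h18w6', 'u7b', 'we0']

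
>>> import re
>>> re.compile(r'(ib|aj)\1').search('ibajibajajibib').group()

A backreference is literal: `\1` must see the identical characters the first group matched.
The match spans [6:10] → 'ajaj'.

'ajaj'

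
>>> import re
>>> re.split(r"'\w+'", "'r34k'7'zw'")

Matches to split on: at [0:6] → "'r34k'"; at [7:11] → "'zw'".
The string is cut at each match, leaving 3 pieces.

['', '7', '']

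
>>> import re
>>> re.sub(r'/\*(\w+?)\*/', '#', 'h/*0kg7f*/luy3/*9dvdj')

'h#luy3/*9dvdj'

`sub` substitutes '#' at each match site.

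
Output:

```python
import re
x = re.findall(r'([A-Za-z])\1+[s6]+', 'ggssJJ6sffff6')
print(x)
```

['g', 'J', 'f']

`\1` is not a pattern — it's the concrete string captured by group 1, re-applied verbatim.
Matches: at [0:4] match 'ggss', group 1 = 'g'; at [4:8] match 'JJ6s', group 1 = 'J'; at [8:13] match 'ffff6', group 1 = 'f'.
One capturing group, so `findall` returns just the captured substring from each match — 3 in all.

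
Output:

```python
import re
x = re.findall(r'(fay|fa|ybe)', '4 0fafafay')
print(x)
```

Alternation tries branches left to right and keeps the first one that lets the overall match succeed at that position.
Walking the string: at [3:5] match 'fa', group 1 = 'fa'; at [5:7] match 'fa', group 1 = 'fa'; at [7:10] match 'fay', group 1 = 'fay'.
`findall` collects group 1 from each match (3 total).

['fa', 'fa', 'fay']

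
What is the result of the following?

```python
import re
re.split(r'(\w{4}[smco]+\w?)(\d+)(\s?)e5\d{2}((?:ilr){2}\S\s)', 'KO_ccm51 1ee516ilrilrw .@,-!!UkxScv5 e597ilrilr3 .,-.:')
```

['KO_ccm51 1ee516ilrilrw .@,-!!', 'UkxScv', '5', ' ', 'ilrilr3 ', '.,-.:']

This matches exactly 4 of a word character, then one or more of one of [smco], then optionally a word character (captured); then one or more of a digit (captured); then optionally whitespace (captured); then the literal 'e5', then exactly 2 of a digit; then the literal 'ilr' repeated 2 times, then a non-whitespace character, then whitespace (captured).
Matches to split on: at [29:49] → 'UkxScv5 e597ilrilr3 '.
Because the pattern has a capturing group, `split` also inserts each captured text between the pieces.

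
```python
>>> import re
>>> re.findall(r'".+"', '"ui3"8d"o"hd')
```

['"ui3"8d"o"']

Matches: at [0:10] → '"ui3"8d"o"'.
`findall` yields the raw match text (1 of them) because the pattern has no groups.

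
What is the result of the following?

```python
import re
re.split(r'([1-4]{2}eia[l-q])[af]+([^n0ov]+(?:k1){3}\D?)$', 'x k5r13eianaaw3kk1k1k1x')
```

Pattern: exactly 2 of a character in [1-4], then the literal 'eia', then a character in [l-q] (captured); then one or more of one of [af]; then one or more of any character except [n0ov], then the literal 'k1' repeated 3 times, then optionally a non-digit (captured); then anchored at the end.
Matches to split on: at [5:23] → '13eianaaw3kk1k1k1x'.
The group in the pattern means `split` returns the separators' captures alongside the pieces.

['x k5r', '13eian', 'w3kk1k1k1x', '']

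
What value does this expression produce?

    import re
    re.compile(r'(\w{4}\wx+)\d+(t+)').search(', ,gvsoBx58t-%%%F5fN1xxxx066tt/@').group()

'gvsoBx58t'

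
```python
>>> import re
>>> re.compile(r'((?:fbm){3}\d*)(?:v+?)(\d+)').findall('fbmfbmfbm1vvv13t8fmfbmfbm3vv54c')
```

[('fbmfbmfbm1', '13')]

Multiple groups make `findall` return tuples — one 2-tuple for the one match.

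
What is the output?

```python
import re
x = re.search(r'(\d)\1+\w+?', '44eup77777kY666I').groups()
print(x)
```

('4',)

`\1` has to match the exact text group 1 already captured.
`re.search` tries every starting position until one works.
The match spans [0:3] → '44e'.
Captured: group 1 = '4'.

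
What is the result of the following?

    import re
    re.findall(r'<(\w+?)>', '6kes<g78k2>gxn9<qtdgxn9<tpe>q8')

['g78k2', 'tpe']

Because there's exactly one group, `findall` drops the full match and keeps group 1 from each hit.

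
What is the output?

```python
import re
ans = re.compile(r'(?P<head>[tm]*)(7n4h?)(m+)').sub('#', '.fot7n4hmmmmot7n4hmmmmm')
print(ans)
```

The pattern matches zero or more of one of [tm] (captured as 'head'); then the literal '7n4', then optionally the literal 'h' (captured); then one or more of a literal 'm' (captured).
Matches: at [3:12] → 't7n4hmmmm'; at [13:23] → 't7n4hmmmmm'.
Each match is replaced by '#'.

.fo#o#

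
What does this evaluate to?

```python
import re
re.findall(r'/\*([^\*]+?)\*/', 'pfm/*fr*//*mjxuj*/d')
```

Scanning left to right: at [3:9] match '/*fr*/', group 1 = 'fr'; at [9:18] match '/*mjxuj*/', group 1 = 'mjxuj'.
One capturing group, so `findall` returns just the captured substring from each match — 2 in all.

['fr', 'mjxuj']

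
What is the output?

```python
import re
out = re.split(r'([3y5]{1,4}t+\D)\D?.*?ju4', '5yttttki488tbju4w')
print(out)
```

['', '5yttttk', 'w']

The pattern matches 1 to 4 of one of [3y5], then one or more of the literal 't', then a non-digit (captured); then optionally a non-digit, then zero or more of any character (lazy), then the literal 'ju4'.
Matches to split on: at [0:16] → '5yttttki488tbju4'.
`re.split` interleaves the captured-group text with the surrounding fragments.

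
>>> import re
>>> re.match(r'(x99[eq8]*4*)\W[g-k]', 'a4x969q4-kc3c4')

With `match`, the pattern is implicitly anchored at the beginning.
Here position 0 doesn't satisfy it, so the call returns None.

None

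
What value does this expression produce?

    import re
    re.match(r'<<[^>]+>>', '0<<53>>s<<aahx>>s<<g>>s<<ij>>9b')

`match` is anchored at position 0; if the pattern doesn't fit there, it returns None.
Here the string doesn't start with a match, so the call returns None.

None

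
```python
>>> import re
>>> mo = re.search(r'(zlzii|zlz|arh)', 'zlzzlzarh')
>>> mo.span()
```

(0, 3)

The match spans [0:3] → 'zlz'.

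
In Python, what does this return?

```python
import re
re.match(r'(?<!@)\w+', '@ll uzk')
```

None

`re.match` won't scan ahead — the pattern has to work from the very first character.
Here position 0 doesn't satisfy it, so the call returns None.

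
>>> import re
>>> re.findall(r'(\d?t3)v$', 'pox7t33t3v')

['3t3']

The pattern matches optionally a digit, then the literal 't3' (captured); then a literal 'v'; then anchored at the end.
Scanning left to right: at [6:10] match '3t3v', group 1 = '3t3'.
Because there's exactly one group, `findall` drops the full match and keeps group 1 from the one hit.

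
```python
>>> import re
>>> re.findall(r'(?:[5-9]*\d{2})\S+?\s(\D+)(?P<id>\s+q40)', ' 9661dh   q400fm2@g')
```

[(' ', ' q40')]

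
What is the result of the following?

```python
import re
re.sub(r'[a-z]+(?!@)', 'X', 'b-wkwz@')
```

'X-Xz@'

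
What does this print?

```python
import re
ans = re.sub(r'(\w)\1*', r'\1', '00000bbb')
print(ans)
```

0b

`\1` is not a pattern — it's the concrete string captured by group 1, re-applied verbatim.
Matches: at [0:5] → '00000'; at [5:8] → 'bbb'.
`\1` in the replacement pulls in group 1's text for each match.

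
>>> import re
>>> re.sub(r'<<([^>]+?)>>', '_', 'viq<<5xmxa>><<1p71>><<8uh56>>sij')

'viq___sij'

Each match is replaced by '_'.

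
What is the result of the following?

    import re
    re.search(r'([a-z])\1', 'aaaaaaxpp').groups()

`\1` has to match the exact text group 1 already captured.
`re.search` tries every starting position until one works.
The match spans [0:2] → 'aa'.
Captured: group 1 = 'a'.

('a',)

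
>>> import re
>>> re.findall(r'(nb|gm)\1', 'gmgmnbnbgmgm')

After group 1 captures some text, `\1` only succeeds where that same text appears again.
Matches: at [0:4] match 'gmgm', group 1 = 'gm'; at [4:8] match 'nbnb', group 1 = 'nb'; at [8:12] match 'gmgm', group 1 = 'gm'.
`findall` collects group 1 from each match (3 total).

['gm', 'nb', 'gm']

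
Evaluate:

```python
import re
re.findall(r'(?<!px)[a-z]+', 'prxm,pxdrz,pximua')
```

Because the assertion is negative and zero-width, positions next to the forbidden text are skipped.
Matches: at [0:4] → 'prxm'; at [5:10] → 'pxdrz'; at [11:17] → 'pximua'.
With no groups in the pattern, `findall` gives back each whole match — 3 here.

['prxm', 'pxdrz', 'pximua']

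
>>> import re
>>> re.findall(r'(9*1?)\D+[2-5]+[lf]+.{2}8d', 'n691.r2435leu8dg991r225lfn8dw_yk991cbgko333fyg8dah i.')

['91', '991', '991']

`findall` collects group 1 from each match (3 total).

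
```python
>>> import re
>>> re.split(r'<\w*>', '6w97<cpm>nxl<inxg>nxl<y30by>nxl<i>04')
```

['6w97', 'nxl', 'nxl', 'nxl', '04']

`split` removes every match and returns the 5 fragments in between.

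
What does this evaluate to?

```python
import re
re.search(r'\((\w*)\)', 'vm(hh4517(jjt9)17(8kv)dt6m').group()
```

`re.search` tries every starting position until one works.
The match spans [9:15] → '(jjt9)'.
Captured: group 1 = 'jjt9'.

'(jjt9)'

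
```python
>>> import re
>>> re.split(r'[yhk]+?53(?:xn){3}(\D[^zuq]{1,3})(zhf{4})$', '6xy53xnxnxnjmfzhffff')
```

['6x', 'jmf', 'zhffff', '']

The pattern matches one or more of one of [yhk] (lazy), then the literal '53', then the literal 'xn' repeated 3 times; then a non-digit, then 1 to 3 of any character except [zuq] (captured); then the literal 'zh', then exactly 4 of a literal 'f' (captured); then anchored at the end.
Matches to split on: at [2:20] → 'y53xnxnxnjmfzhffff'.
With a capturing group present, the delimiter's captured portion is kept in the result list.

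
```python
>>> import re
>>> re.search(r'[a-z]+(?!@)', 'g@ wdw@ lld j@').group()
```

The negative lookaround is zero-width — it rules out positions where the adjacent text would match, without consuming anything.
The match spans [3:5] → 'wd'.

'wd'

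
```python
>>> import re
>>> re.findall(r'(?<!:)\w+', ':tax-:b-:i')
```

Because the assertion is negative and zero-width, positions next to the forbidden text are skipped.
Since nothing is captured, `findall` lists the 1 matched substring directly.

['ax']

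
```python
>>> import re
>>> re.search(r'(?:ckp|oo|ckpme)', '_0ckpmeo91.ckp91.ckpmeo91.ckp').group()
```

'ckp'

`|` is ordered: at each position the engine commits to the first alternative that works.
The match spans [2:5] → 'ckp'.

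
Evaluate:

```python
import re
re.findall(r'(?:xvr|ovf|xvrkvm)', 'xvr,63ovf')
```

['xvr', 'ovf']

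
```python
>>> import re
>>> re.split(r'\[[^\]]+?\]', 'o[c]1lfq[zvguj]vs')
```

['o', '1lfq', 'vs']

Splitting on the pattern gives 3 pieces.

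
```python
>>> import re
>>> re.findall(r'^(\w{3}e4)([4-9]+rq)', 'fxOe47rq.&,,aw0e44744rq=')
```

With 2 capturing groups, `findall` returns a 2-tuple per match.

[('fxOe4', '7rq')]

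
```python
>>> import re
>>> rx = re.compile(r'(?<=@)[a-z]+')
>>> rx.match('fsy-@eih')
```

None

With `match`, the pattern is implicitly anchored at the beginning.
Here position 0 doesn't satisfy it, so the call returns None.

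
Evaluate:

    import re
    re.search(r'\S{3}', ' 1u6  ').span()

Pattern: exactly 3 of a non-whitespace character.
`re.search` tries every starting position until one works.
The match spans [1:4] → '1u6'.

(1, 4)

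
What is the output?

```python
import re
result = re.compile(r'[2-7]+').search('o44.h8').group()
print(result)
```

44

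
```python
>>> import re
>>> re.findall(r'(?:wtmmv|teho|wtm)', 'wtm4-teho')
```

['wtm', 'teho']

Walking the string: at [0:3] → 'wtm'; at [5:9] → 'teho'.
No capturing groups, so `findall` returns the 2 full match strings.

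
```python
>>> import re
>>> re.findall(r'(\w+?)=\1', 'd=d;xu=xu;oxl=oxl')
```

['d', 'xu', 'oxl']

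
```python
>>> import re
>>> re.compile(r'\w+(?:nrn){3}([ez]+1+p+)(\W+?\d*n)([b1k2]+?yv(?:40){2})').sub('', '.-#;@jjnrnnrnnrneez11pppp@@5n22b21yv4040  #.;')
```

'.-#;@  #.;'

`sub` substitutes '' at each match site.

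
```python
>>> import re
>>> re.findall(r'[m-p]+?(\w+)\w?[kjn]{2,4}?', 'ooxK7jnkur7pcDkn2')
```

['oxK7jnkur7pcD']

`findall` collects group 1 from the one match (1 total).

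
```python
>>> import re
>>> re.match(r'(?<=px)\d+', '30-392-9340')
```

None

Lookahead/lookbehind check context without consuming it, so the matched span excludes the asserted characters.
With `match`, the pattern is implicitly anchored at the beginning.
Here the pattern fails at index 0, so the call returns None.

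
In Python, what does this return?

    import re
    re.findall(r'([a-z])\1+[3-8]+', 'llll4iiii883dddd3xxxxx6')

A backreference is literal: `\1` must see the identical characters the first group matched.
Matches: at [0:5] match 'llll4', group 1 = 'l'; at [5:12] match 'iiii883', group 1 = 'i'; at [12:17] match 'dddd3', group 1 = 'd'; at [17:23] match 'xxxxx6', group 1 = 'x'.
With a single group, `findall` returns only what that group captured — 4 items.

['l', 'i', 'd', 'x']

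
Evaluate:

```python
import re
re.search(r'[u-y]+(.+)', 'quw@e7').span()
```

(1, 6)

Pattern: one or more of a character in [u-y]; then one or more of any character (captured).
`re.search` scans for the first position where the pattern succeeds.
The match spans [1:6] → 'uw@e7'.
Captured: group 1 = '@e7'.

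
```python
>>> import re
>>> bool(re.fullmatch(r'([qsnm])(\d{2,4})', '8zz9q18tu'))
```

False

The pattern matches one of [qsnm] (captured); then 2 to 4 of a digit (captured).
`fullmatch` succeeds only if the pattern covers the string from start to end.
Here the pattern can't cover the whole string, so the call returns None, and `bool(None)` is False.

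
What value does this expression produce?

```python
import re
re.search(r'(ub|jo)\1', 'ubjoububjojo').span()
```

(4, 8)

A backreference is literal: `\1` must see the identical characters the first group matched.
Unlike `match`, `search` isn't anchored — it looks for the pattern anywhere in the string.
The match spans [4:8] → 'ubub'.
Captured: group 1 = 'ub'.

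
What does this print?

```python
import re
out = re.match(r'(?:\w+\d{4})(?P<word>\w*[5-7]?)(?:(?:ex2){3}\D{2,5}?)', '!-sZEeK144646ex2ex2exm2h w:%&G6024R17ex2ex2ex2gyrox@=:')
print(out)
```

The pattern matches one or more of a word character, then exactly 4 of a digit (non-capturing group); then zero or more of a word character, then optionally a character in [5-7] (captured as 'word'); then the literal 'ex2' repeated 3 times, then 2 to 5 of a non-digit (lazy) (non-capturing group).
With `match`, the pattern is implicitly anchored at the beginning.
Here the string doesn't start with a match, so the call returns None.

None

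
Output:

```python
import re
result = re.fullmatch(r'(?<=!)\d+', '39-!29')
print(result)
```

`re.fullmatch` is like wrapping the pattern in `^…$` (in single-line mode).
Here there's no way to consume every character, so the call returns None.

None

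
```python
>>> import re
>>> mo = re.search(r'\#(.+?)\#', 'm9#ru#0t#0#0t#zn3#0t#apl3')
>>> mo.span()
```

(2, 6)

The `?` after the quantifier makes it lazy — it takes as little as possible before letting the rest of the pattern try.
The match spans [2:6] → '#ru#'.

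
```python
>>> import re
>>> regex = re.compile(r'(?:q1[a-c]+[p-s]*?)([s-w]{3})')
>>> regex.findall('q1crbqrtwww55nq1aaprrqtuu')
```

Pattern: the literal 'q1', then one or more of a character in [a-c], then zero or more of a character in [p-s] (lazy) (non-capturing group); then exactly 3 of a character in [s-w] (captured).
Matches: at [14:25] match 'q1aaprrqtuu', group 1 = 'tuu'.
With a single group, `findall` returns only what that group captured — 1 item.

['tuu']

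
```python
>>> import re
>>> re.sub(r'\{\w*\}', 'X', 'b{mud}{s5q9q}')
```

Each match is replaced by 'X'.

'bXX'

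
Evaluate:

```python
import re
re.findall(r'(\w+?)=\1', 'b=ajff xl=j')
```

`findall` collects group 1 from each match (0 total).
Nothing in the string satisfies the pattern, so the list is empty.

[]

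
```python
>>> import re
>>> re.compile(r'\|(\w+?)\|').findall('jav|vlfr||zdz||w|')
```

['vlfr', 'zdz', 'w']

Walking the string: at [3:9] match '|vlfr|', group 1 = 'vlfr'; at [9:14] match '|zdz|', group 1 = 'zdz'; at [14:17] match '|w|', group 1 = 'w'.
`findall` collects group 1 from each match (3 total).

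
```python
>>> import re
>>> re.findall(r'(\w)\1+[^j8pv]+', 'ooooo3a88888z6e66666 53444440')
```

['o', '8']

After group 1 captures some text, `\1` only succeeds where that same text appears again.
One capturing group, so `findall` returns just the captured substring from each match — 2 in all.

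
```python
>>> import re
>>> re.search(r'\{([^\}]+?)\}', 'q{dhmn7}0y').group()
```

'{dhmn7}'

`search` walks the string left to right and returns the first match it finds.
The match spans [1:8] → '{dhmn7}'.
Captured: group 1 = 'dhmn7'.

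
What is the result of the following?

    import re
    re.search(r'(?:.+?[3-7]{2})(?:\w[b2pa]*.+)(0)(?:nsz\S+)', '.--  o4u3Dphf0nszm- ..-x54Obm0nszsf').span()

(0, 35)

This matches one or more of any character (lazy), then exactly 2 of a character in [3-7] (non-capturing group); then a word character, then zero or more of one of [b2pa], then one or more of any character (non-capturing group); then a literal '0' (captured); then the literal 'nsz', then one or more of a non-whitespace character (non-capturing group).
`re.search` scans for the first position where the pattern succeeds.
The match spans [0:35] → '.--  o4u3Dphf0nszm- ..-x54Obm0nszsf'.
Captured: group 1 = '0'.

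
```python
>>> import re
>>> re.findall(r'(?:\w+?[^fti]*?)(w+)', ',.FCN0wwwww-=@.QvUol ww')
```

['wwwww', 'ww']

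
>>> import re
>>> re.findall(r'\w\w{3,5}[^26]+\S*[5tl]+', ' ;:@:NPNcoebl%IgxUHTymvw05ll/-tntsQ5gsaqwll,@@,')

['NPNcoebl%IgxUHTymvw05ll/-tntsQ5gsaqwll']

Pattern: a word character, then 3 to 5 of a word character, then one or more of any character except [26]; then zero or more of a non-whitespace character, then one or more of one of [5tl].
Matches: at [5:43] → 'NPNcoebl%IgxUHTymvw05ll/-tntsQ5gsaqwll'.
With no groups in the pattern, `findall` gives back each whole match — 1 here.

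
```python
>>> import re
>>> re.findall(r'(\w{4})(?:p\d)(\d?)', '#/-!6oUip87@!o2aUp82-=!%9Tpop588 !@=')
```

This matches exactly 4 of a word character (captured); then the literal 'p', then a digit (non-capturing group); then optionally a digit (captured).
Scanning left to right: at [4:11] match '6oUip87', groups = ('6oUi', '7'); at [13:20] match 'o2aUp82', groups = ('o2aU', '2'); at [24:31] match '9Tpop58', groups = ('9Tpo', '8').
2 groups means each result is a tuple of 2 captured strings — 3 here.

[('6oUi', '7'), ('o2aU', '2'), ('9Tpo', '8')]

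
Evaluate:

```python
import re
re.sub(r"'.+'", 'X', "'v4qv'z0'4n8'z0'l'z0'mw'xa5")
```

'Xxa5'

Matches: at [0:24] → "'v4qv'z0'4n8'z0'l'z0'mw'".
Each match is replaced by 'X'.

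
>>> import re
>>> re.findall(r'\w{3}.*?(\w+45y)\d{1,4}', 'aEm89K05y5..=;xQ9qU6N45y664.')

Lazy quantifiers expand one character at a time until the remainder of the pattern can match.
One capturing group, so `findall` returns just the captured substring from the one match — 1 in all.

['xQ9qU6N45y']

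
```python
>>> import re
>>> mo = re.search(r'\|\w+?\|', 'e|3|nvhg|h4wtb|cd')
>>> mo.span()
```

`re.search` tries every starting position until one works.
The match spans [1:4] → '|3|'.

(1, 4)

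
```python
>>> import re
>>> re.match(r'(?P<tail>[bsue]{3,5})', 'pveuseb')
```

The pattern matches 3 to 5 of one of [bsue] (captured as 'tail').
With `match`, the pattern is implicitly anchored at the beginning.
Here position 0 doesn't satisfy it, so the call returns None.

None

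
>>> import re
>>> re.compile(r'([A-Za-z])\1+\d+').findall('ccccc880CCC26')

A backreference is literal: `\1` must see the identical characters the first group matched.
With a single group, `findall` returns only what that group captured — 2 items.

['c', 'C']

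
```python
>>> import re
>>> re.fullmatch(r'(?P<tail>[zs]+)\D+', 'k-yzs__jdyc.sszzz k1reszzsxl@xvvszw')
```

None

This matches one or more of one of [zs] (captured as 'tail'); then one or more of a non-digit.
For `fullmatch`, every character of the input must be accounted for by the pattern.
Here the pattern can't cover the whole string, so the call returns None.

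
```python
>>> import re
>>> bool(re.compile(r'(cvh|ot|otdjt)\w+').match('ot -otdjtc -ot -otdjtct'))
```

False

With `match`, the pattern is implicitly anchored at the beginning.
Here the pattern fails at index 0, so the call returns None, and `bool(None)` is False.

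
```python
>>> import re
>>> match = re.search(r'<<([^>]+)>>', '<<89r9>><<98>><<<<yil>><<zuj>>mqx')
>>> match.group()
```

'<<89r9>>'

The match spans [0:8] → '<<89r9>>'.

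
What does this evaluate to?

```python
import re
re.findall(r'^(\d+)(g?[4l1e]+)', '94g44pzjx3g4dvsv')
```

This matches anchored at the start of the string; then one or more of a digit (captured); then optionally a literal 'g', then one or more of one of [4l1e] (captured).
Multiple groups make `findall` return tuples — one 2-tuple for the one match.

[('94', 'g44')]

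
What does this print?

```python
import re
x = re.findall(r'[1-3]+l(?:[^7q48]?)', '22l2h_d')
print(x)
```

The pattern matches one or more of a character in [1-3], then a literal 'l'; then optionally any character except [7q48] (non-capturing group).
Scanning left to right: at [0:4] → '22l2'.
No capturing groups, so `findall` returns the 1 full match string.

['22l2']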